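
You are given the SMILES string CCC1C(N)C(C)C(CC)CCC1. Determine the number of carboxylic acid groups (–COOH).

Scan the SMILES for the carboxylic acid motif — none present.
Groups that are present: 1 primary amine.

0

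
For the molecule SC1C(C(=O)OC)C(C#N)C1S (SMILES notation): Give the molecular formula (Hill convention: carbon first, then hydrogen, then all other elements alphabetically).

C7H9NO2S2

Walk through each heavy atom and fill implicit hydrogens from standard valence (C 4, N 3, O 2, S 2, halogen 1):
  atom 1: S, bond orders sum to 1 (valence 2) → 1 H
  atom 2: C, bond orders sum to 3 (valence 4) → 1 H
  atom 3: C, bond orders sum to 3 (valence 4) → 1 H
  atom 4: C, bond orders sum to 4 (valence 4) → 0 H
  atom 5: O, bond orders sum to 2 (valence 2) → 0 H
  atom 6: O, bond orders sum to 2 (valence 2) → 0 H
  atom 7: C, bond orders sum to 1 (valence 4) → 3 H
  atom 8: C, bond orders sum to 3 (valence 4) → 1 H
  atom 9: C, bond orders sum to 4 (valence 4) → 0 H
  atom 10: N, bond orders sum to 3 (valence 3) → 0 H
  atom 11: C, bond orders sum to 3 (valence 4) → 1 H
  atom 12: S, bond orders sum to 1 (valence 2) → 1 H
Totals → C:7, H:9, N:1, O:2, S:2.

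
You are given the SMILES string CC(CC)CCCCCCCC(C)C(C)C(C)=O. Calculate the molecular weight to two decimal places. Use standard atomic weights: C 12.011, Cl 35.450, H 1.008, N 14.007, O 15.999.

254.46 g/mol

First, the molecular formula is C17H34O (counting implicit H from valence).
  C: 17 × 12.011 = 204.187
  H: 34 × 1.008 = 34.272
  O: 1 × 15.999 = 15.999
Sum: 17×12.011 + 34×1.008 + 1×15.999 = 254.458 → 254.46 g/mol.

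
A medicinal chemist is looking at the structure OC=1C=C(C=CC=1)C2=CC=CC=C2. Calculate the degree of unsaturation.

Degree of unsaturation = (number of rings) + (number of π bonds).
Ring closures in the SMILES: 2.
π bonds: 6 double bonds (each 1 DoU) → 6 DoU from unsaturation.
Total DoU = 2 + 6 = 8.

8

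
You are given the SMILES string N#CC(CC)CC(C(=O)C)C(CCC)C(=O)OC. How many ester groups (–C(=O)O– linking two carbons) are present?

The ester motif appears at heavy-atom position 15 in the SMILES.
Other groups present: 1 ketone, 1 nitrile.
Ester count: 1.

1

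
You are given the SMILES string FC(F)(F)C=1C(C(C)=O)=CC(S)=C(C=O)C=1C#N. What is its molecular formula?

C11H6F3NO2S

Walk through each heavy atom and fill implicit hydrogens from standard valence (C 4, N 3, O 2, S 2, halogen 1):
  atom 1: F (halogen, monovalent) → 0 H
  atom 2: C, bond orders sum to 4 (valence 4) → 0 H
  atom 3: F (halogen, monovalent) → 0 H
  atom 4: F (halogen, monovalent) → 0 H
  atom 5: C, bond orders sum to 4 (valence 4) → 0 H
  atom 6: C, bond orders sum to 4 (valence 4) → 0 H
  atom 7: C, bond orders sum to 4 (valence 4) → 0 H
  atom 8: C, bond orders sum to 1 (valence 4) → 3 H
  atom 9: O, bond orders sum to 2 (valence 2) → 0 H
  atom 10: C, bond orders sum to 3 (valence 4) → 1 H
  atom 11: C, bond orders sum to 4 (valence 4) → 0 H
  atom 12: S, bond orders sum to 1 (valence 2) → 1 H
  atom 13: C, bond orders sum to 4 (valence 4) → 0 H
  atom 14: C, bond orders sum to 3 (valence 4) → 1 H
  atom 15: O, bond orders sum to 2 (valence 2) → 0 H
  atom 16: C, bond orders sum to 4 (valence 4) → 0 H
  atom 17: C, bond orders sum to 4 (valence 4) → 0 H
  atom 18: N, bond orders sum to 3 (valence 3) → 0 H
Totals → C:11, H:6, F:3, N:1, O:2, S:1.
In Hill order: C11H6F3NO2S.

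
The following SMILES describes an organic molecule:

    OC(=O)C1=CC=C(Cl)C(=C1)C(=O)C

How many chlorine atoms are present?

Scan the SMILES for Cl atoms (remember two-letter symbols like Cl and Br are single atoms).
Chlorine count: 1.

1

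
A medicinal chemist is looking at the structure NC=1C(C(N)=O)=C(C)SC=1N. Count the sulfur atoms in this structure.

Scan the SMILES for S atoms (remember two-letter symbols like Cl and Br are single atoms).
Sulfur count: 1.

1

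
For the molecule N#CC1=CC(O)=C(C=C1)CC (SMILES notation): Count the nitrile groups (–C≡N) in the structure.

1

The nitrile motif appears at heavy-atom position 2 in the SMILES.
Other groups present: 1 hydroxyl.
Nitrile count: 1.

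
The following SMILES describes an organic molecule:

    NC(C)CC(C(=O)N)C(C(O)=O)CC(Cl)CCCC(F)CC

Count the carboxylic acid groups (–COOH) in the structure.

The carboxylic acid motif appears at heavy-atom position 10 in the SMILES.
Other groups present: 1 amide, 1 primary amine.
Carboxylic acid count: 1.

1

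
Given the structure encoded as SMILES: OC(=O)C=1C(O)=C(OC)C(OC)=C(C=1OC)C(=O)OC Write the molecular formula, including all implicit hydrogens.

Walk through each heavy atom and fill implicit hydrogens from standard valence (C 4, N 3, O 2, S 2, halogen 1):
  atom 1: O, bond orders sum to 1 (valence 2) → 1 H
  atom 2: C, bond orders sum to 4 (valence 4) → 0 H
  atom 3: O, bond orders sum to 2 (valence 2) → 0 H
  atom 4: C, bond orders sum to 4 (valence 4) → 0 H
  atom 5: C, bond orders sum to 4 (valence 4) → 0 H
  atom 6: O, bond orders sum to 1 (valence 2) → 1 H
  atom 7: C, bond orders sum to 4 (valence 4) → 0 H
  atom 8: O, bond orders sum to 2 (valence 2) → 0 H
  atom 9: C, bond orders sum to 1 (valence 4) → 3 H
  atom 10: C, bond orders sum to 4 (valence 4) → 0 H
  atom 11: O, bond orders sum to 2 (valence 2) → 0 H
  atom 12: C, bond orders sum to 1 (valence 4) → 3 H
  atom 13: C, bond orders sum to 4 (valence 4) → 0 H
  atom 14: C, bond orders sum to 4 (valence 4) → 0 H
  atom 15: O, bond orders sum to 2 (valence 2) → 0 H
  atom 16: C, bond orders sum to 1 (valence 4) → 3 H
  atom 17: C, bond orders sum to 4 (valence 4) → 0 H
  atom 18: O, bond orders sum to 2 (valence 2) → 0 H
  atom 19: O, bond orders sum to 2 (valence 2) → 0 H
  atom 20: C, bond orders sum to 1 (valence 4) → 3 H
Totals → C:12, H:14, O:8.
In Hill order: C12H14O8.

C12H14O8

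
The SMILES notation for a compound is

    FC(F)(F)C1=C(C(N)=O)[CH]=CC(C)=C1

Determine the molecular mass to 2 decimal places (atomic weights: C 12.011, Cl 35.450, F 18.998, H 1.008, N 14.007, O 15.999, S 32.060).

First, the molecular formula is C9H8F3NO (counting implicit H from valence).
  C: 9 × 12.011 = 108.099
  F: 3 × 18.998 = 56.994
  H: 8 × 1.008 = 8.064
  N: 1 × 14.007 = 14.007
  O: 1 × 15.999 = 15.999
Sum: 9×12.011 + 3×18.998 + 8×1.008 + 1×14.007 + 1×15.999 = 203.163 → 203.16 g/mol.

203.16 g/mol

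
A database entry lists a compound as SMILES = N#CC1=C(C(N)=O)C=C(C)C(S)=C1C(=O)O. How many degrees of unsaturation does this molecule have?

Degree of unsaturation = (number of rings) + (number of π bonds).
Ring closures in the SMILES: 1.
π bonds: 5 double bonds (each 1 DoU), 1 triple bond (each 2 DoU) → 7 DoU from unsaturation.
Total DoU = 1 + 7 = 8.

8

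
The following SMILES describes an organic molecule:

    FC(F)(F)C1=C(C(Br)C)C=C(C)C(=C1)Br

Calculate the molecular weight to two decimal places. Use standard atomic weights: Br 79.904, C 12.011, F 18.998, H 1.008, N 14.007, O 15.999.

First, the molecular formula is C10H9Br2F3 (counting implicit H from valence).
  Br: 2 × 79.904 = 159.808
  C: 10 × 12.011 = 120.110
  F: 3 × 18.998 = 56.994
  H: 9 × 1.008 = 9.072
Sum: 2×79.904 + 10×12.011 + 3×18.998 + 9×1.008 = 345.984 → 345.98 g/mol.

345.98 g/mol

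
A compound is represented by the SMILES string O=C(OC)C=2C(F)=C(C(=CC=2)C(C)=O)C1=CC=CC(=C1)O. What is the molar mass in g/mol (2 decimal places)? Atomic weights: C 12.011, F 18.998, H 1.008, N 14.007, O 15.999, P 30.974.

288.27 g/mol

First, the molecular formula is C16H13FO4 (counting implicit H from valence).
  C: 16 × 12.011 = 192.176
  F: 1 × 18.998 = 18.998
  H: 13 × 1.008 = 13.104
  O: 4 × 15.999 = 63.996
Sum: 16×12.011 + 1×18.998 + 13×1.008 + 4×15.999 = 288.274 → 288.27 g/mol.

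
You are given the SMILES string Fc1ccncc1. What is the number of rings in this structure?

In SMILES, each pair of matching ring-closure digits denotes one ring-closing bond; the number of such bonds equals the number of independent rings.
Ring-closure bonds here: 1.

1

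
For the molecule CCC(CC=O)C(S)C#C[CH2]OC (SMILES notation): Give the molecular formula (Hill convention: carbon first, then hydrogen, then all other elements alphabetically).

Walk through each heavy atom and fill implicit hydrogens from standard valence (C 4, N 3, O 2, S 2, halogen 1):
  atom 1: C, bond orders sum to 1 (valence 4) → 3 H
  atom 2: C, bond orders sum to 2 (valence 4) → 2 H
  atom 3: C, bond orders sum to 3 (valence 4) → 1 H
  atom 4: C, bond orders sum to 2 (valence 4) → 2 H
  atom 5: C, bond orders sum to 3 (valence 4) → 1 H
  atom 6: O, bond orders sum to 2 (valence 2) → 0 H
  atom 7: C, bond orders sum to 3 (valence 4) → 1 H
  atom 8: S, bond orders sum to 1 (valence 2) → 1 H
  atom 9: C, bond orders sum to 4 (valence 4) → 0 H
  atom 10: C, bond orders sum to 4 (valence 4) → 0 H
  atom 11: C with explicit H count 2
  atom 12: O, bond orders sum to 2 (valence 2) → 0 H
  atom 13: C, bond orders sum to 1 (valence 4) → 3 H
Totals → C:10, H:16, O:2, S:1.

C10H16O2S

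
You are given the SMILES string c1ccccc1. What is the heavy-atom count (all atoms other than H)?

Every atom symbol written in the SMILES (organic subset) is one heavy atom; implicit H are not written.
Heavy atoms by element → C:6.
Total: 6.

6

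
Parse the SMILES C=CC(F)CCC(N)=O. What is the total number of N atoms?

1

Scan the SMILES for N atoms (remember two-letter symbols like Cl and Br are single atoms).
Nitrogen count: 1.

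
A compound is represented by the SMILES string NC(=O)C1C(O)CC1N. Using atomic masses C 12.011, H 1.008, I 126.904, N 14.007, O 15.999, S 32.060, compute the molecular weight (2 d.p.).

130.15 g/mol

First, the molecular formula is C5H10N2O2 (counting implicit H from valence).
  C: 5 × 12.011 = 60.055
  H: 10 × 1.008 = 10.080
  N: 2 × 14.007 = 28.014
  O: 2 × 15.999 = 31.998
Sum: 5×12.011 + 10×1.008 + 2×14.007 + 2×15.999 = 130.147 → 130.15 g/mol.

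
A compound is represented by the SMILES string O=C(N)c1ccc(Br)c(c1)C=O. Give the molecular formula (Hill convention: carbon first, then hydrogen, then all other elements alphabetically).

C8H6BrNO2

Walk through each heavy atom and fill implicit hydrogens from standard valence (C 4, N 3, O 2, S 2, halogen 1); for lowercase aromatic atoms, an aromatic c carries 1 H when it has two neighbours and 0 H with three, and aromatic n carries 0 H:
  atom 1: O, bond orders sum to 2 (valence 2) → 0 H
  atom 2: C, bond orders sum to 4 (valence 4) → 0 H
  atom 3: N, bond orders sum to 1 (valence 3) → 2 H
  atom 4: aromatic c, 3 neighbours → 0 H
  atom 5: aromatic c, 2 neighbours → 1 H
  atom 6: aromatic c, 2 neighbours → 1 H
  atom 7: aromatic c, 3 neighbours → 0 H
  atom 8: Br (halogen, monovalent) → 0 H
  atom 9: aromatic c, 3 neighbours → 0 H
  atom 10: aromatic c, 2 neighbours → 1 H
  atom 11: C, bond orders sum to 3 (valence 4) → 1 H
  atom 12: O, bond orders sum to 2 (valence 2) → 0 H
Totals → C:8, H:6, Br:1, N:1, O:2.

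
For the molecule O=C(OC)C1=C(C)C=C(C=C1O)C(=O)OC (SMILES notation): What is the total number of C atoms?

11

Count every carbon token in the SMILES (each C, including those in ring-closure positions and inside branches).
Carbon count: 11.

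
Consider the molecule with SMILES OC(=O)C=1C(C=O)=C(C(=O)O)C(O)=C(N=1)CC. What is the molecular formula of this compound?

Walk through each heavy atom and fill implicit hydrogens from standard valence (C 4, N 3, O 2, S 2, halogen 1):
  atom 1: O, bond orders sum to 1 (valence 2) → 1 H
  atom 2: C, bond orders sum to 4 (valence 4) → 0 H
  atom 3: O, bond orders sum to 2 (valence 2) → 0 H
  atom 4: C, bond orders sum to 4 (valence 4) → 0 H
  atom 5: C, bond orders sum to 4 (valence 4) → 0 H
  atom 6: C, bond orders sum to 3 (valence 4) → 1 H
  atom 7: O, bond orders sum to 2 (valence 2) → 0 H
  atom 8: C, bond orders sum to 4 (valence 4) → 0 H
  atom 9: C, bond orders sum to 4 (valence 4) → 0 H
  atom 10: O, bond orders sum to 2 (valence 2) → 0 H
  atom 11: O, bond orders sum to 1 (valence 2) → 1 H
  atom 12: C, bond orders sum to 4 (valence 4) → 0 H
  atom 13: O, bond orders sum to 1 (valence 2) → 1 H
  atom 14: C, bond orders sum to 4 (valence 4) → 0 H
  atom 15: N, bond orders sum to 3 (valence 3) → 0 H
  atom 16: C, bond orders sum to 2 (valence 4) → 2 H
  atom 17: C, bond orders sum to 1 (valence 4) → 3 H
Totals → C:10, H:9, N:1, O:6.
In Hill order: C10H9NO6.

C10H9NO6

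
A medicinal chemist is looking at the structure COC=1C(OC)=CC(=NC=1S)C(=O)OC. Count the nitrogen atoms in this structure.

1

Scan the SMILES for N atoms (remember two-letter symbols like Cl and Br are single atoms).
Nitrogen count: 1.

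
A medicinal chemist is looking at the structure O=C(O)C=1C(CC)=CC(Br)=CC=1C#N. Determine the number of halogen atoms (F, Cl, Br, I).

Halogen atoms appear at heavy-atom position 10 (1×Br).
Other groups present: 1 carboxylic acid, 1 nitrile.
Halogen count: 1.

1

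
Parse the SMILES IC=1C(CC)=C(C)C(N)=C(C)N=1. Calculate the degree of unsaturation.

Degree of unsaturation = (number of rings) + (number of π bonds).
Ring closures in the SMILES: 1.
π bonds: 3 double bonds (each 1 DoU) → 3 DoU from unsaturation.
Total DoU = 1 + 3 = 4.

4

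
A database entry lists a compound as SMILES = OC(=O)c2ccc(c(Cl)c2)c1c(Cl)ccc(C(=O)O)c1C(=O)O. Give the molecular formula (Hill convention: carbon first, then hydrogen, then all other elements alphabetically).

C15H8Cl2O6

Walk through each heavy atom and fill implicit hydrogens from standard valence (C 4, N 3, O 2, S 2, halogen 1); for lowercase aromatic atoms, an aromatic c carries 1 H when it has two neighbours and 0 H with three, and aromatic n carries 0 H:
  atom 1: O, bond orders sum to 1 (valence 2) → 1 H
  atom 2: C, bond orders sum to 4 (valence 4) → 0 H
  atom 3: O, bond orders sum to 2 (valence 2) → 0 H
  atom 4: aromatic c, 3 neighbours → 0 H
  atom 5: aromatic c, 2 neighbours → 1 H
  atom 6: aromatic c, 2 neighbours → 1 H
  atom 7: aromatic c, 3 neighbours → 0 H
  atom 8: aromatic c, 3 neighbours → 0 H
  atom 9: Cl (halogen, monovalent) → 0 H
  atom 10: aromatic c, 2 neighbours → 1 H
  atom 11: aromatic c, 3 neighbours → 0 H
  atom 12: aromatic c, 3 neighbours → 0 H
  atom 13: Cl (halogen, monovalent) → 0 H
  atom 14: aromatic c, 2 neighbours → 1 H
  atom 15: aromatic c, 2 neighbours → 1 H
  atom 16: aromatic c, 3 neighbours → 0 H
  atom 17: C, bond orders sum to 4 (valence 4) → 0 H
  atom 18: O, bond orders sum to 2 (valence 2) → 0 H
  atom 19: O, bond orders sum to 1 (valence 2) → 1 H
  atom 20: aromatic c, 3 neighbours → 0 H
  atom 21: C, bond orders sum to 4 (valence 4) → 0 H
  atom 22: O, bond orders sum to 2 (valence 2) → 0 H
  atom 23: O, bond orders sum to 1 (valence 2) → 1 H
Totals → C:15, H:8, Cl:2, O:6.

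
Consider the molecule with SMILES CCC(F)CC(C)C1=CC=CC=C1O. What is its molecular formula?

C12H17FO

Walk through each heavy atom and fill implicit hydrogens from standard valence (C 4, N 3, O 2, S 2, halogen 1):
  atom 1: C, bond orders sum to 1 (valence 4) → 3 H
  atom 2: C, bond orders sum to 2 (valence 4) → 2 H
  atom 3: C, bond orders sum to 3 (valence 4) → 1 H
  atom 4: F (halogen, monovalent) → 0 H
  atom 5: C, bond orders sum to 2 (valence 4) → 2 H
  atom 6: C, bond orders sum to 3 (valence 4) → 1 H
  atom 7: C, bond orders sum to 1 (valence 4) → 3 H
  atom 8: C, bond orders sum to 4 (valence 4) → 0 H
  atom 9: C, bond orders sum to 3 (valence 4) → 1 H
  atom 10: C, bond orders sum to 3 (valence 4) → 1 H
  atom 11: C, bond orders sum to 3 (valence 4) → 1 H
  atom 12: C, bond orders sum to 3 (valence 4) → 1 H
  atom 13: C, bond orders sum to 4 (valence 4) → 0 H
  atom 14: O, bond orders sum to 1 (valence 2) → 1 H
Totals → C:12, H:17, F:1, O:1.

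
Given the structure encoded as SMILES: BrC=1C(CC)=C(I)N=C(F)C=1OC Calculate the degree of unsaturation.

4

Molecular formula: C8H8BrFINO.
DoU = (2C + 2 + N − H − X) / 2, where X is the halogen count and O/S are ignored.
    = (2·8 + 2 + 1 − 8 − 3) / 2 = 8 / 2 = 4.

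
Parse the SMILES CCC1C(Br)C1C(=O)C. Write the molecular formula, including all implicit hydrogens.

Walk through each heavy atom and fill implicit hydrogens from standard valence (C 4, N 3, O 2, S 2, halogen 1):
  atom 1: C, bond orders sum to 1 (valence 4) → 3 H
  atom 2: C, bond orders sum to 2 (valence 4) → 2 H
  atom 3: C, bond orders sum to 3 (valence 4) → 1 H
  atom 4: C, bond orders sum to 3 (valence 4) → 1 H
  atom 5: Br (halogen, monovalent) → 0 H
  atom 6: C, bond orders sum to 3 (valence 4) → 1 H
  atom 7: C, bond orders sum to 4 (valence 4) → 0 H
  atom 8: O, bond orders sum to 2 (valence 2) → 0 H
  atom 9: C, bond orders sum to 1 (valence 4) → 3 H
Totals → C:7, H:11, Br:1, O:1.
In Hill order: C7H11BrO.

C7H11BrO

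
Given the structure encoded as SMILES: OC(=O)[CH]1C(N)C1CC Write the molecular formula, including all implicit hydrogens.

C6H11NO2

Walk through each heavy atom and fill implicit hydrogens from standard valence (C 4, N 3, O 2, S 2, halogen 1):
  atom 1: O, bond orders sum to 1 (valence 2) → 1 H
  atom 2: C, bond orders sum to 4 (valence 4) → 0 H
  atom 3: O, bond orders sum to 2 (valence 2) → 0 H
  atom 4: C with explicit H count 1
  atom 5: C, bond orders sum to 3 (valence 4) → 1 H
  atom 6: N, bond orders sum to 1 (valence 3) → 2 H
  atom 7: C, bond orders sum to 3 (valence 4) → 1 H
  atom 8: C, bond orders sum to 2 (valence 4) → 2 H
  atom 9: C, bond orders sum to 1 (valence 4) → 3 H
Totals → C:6, H:11, N:1, O:2.
In Hill order: C6H11NO2.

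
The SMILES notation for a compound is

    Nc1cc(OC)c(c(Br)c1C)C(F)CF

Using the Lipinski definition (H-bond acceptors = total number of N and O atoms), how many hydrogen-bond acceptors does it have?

2

N atoms: 1; O atoms: 1.
Lipinski HBA = 1 + 1 = 2.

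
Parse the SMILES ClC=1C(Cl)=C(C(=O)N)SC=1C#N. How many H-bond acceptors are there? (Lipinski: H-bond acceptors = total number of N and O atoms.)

N atoms: 2; O atoms: 1.
Lipinski HBA = 2 + 1 = 3.

3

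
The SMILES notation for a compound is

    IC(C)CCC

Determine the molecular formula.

Walk through each heavy atom and fill implicit hydrogens from standard valence (C 4, N 3, O 2, S 2, halogen 1):
  atom 1: I (halogen, monovalent) → 0 H
  atom 2: C, bond orders sum to 3 (valence 4) → 1 H
  atom 3: C, bond orders sum to 1 (valence 4) → 3 H
  atom 4: C, bond orders sum to 2 (valence 4) → 2 H
  atom 5: C, bond orders sum to 2 (valence 4) → 2 H
  atom 6: C, bond orders sum to 1 (valence 4) → 3 H
Totals → C:5, H:11, I:1.
In Hill order: C5H11I.

C5H11I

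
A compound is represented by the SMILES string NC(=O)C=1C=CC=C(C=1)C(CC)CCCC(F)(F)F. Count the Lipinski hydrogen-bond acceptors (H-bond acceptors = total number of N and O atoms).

N atoms: 1; O atoms: 1.
Lipinski HBA = 1 + 1 = 2.

2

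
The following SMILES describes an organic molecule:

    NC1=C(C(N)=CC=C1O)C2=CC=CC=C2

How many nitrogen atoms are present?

Scan the SMILES for N atoms (remember two-letter symbols like Cl and Br are single atoms).
Nitrogen count: 2.

2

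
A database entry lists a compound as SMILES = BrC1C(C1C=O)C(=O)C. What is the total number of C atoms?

Count every carbon token in the SMILES (each C, including those in ring-closure positions and inside branches).
Carbon count: 6.

6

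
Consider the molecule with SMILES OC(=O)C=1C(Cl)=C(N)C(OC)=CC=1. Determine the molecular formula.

C8H8ClNO3

Walk through each heavy atom and fill implicit hydrogens from standard valence (C 4, N 3, O 2, S 2, halogen 1):
  atom 1: O, bond orders sum to 1 (valence 2) → 1 H
  atom 2: C, bond orders sum to 4 (valence 4) → 0 H
  atom 3: O, bond orders sum to 2 (valence 2) → 0 H
  atom 4: C, bond orders sum to 4 (valence 4) → 0 H
  atom 5: C, bond orders sum to 4 (valence 4) → 0 H
  atom 6: Cl (halogen, monovalent) → 0 H
  atom 7: C, bond orders sum to 4 (valence 4) → 0 H
  atom 8: N, bond orders sum to 1 (valence 3) → 2 H
  atom 9: C, bond orders sum to 4 (valence 4) → 0 H
  atom 10: O, bond orders sum to 2 (valence 2) → 0 H
  atom 11: C, bond orders sum to 1 (valence 4) → 3 H
  atom 12: C, bond orders sum to 3 (valence 4) → 1 H
  atom 13: C, bond orders sum to 3 (valence 4) → 1 H
Totals → C:8, H:8, Cl:1, N:1, O:3.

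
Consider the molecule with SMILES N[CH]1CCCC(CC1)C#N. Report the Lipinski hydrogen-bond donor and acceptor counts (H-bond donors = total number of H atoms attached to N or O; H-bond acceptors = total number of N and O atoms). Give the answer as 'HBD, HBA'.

2, 2

Donors: find every N or O and count the H atoms it carries.
  atom 1 (N): bond orders sum to 1 → 2 H
  atom 10 (N): bond orders sum to 3 → 0 H
Lipinski HBD = 2.
Acceptors: N atoms = 2, O atoms = 0 → HBA = 2.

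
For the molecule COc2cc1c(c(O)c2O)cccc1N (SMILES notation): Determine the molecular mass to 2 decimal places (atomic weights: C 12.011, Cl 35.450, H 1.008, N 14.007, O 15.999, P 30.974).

First, the molecular formula is C11H11NO3 (counting implicit H from valence).
  C: 11 × 12.011 = 132.121
  H: 11 × 1.008 = 11.088
  N: 1 × 14.007 = 14.007
  O: 3 × 15.999 = 47.997
Sum: 11×12.011 + 11×1.008 + 1×14.007 + 3×15.999 = 205.213 → 205.21 g/mol.

205.21 g/mol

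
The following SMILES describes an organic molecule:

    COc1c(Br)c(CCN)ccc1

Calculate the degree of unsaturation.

4

Molecular formula: C9H12BrNO.
DoU = (2C + 2 + N − H − X) / 2, where X is the halogen count and O/S are ignored.
    = (2·9 + 2 + 1 − 12 − 1) / 2 = 8 / 2 = 4.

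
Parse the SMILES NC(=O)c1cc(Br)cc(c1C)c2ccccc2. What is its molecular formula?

Walk through each heavy atom and fill implicit hydrogens from standard valence (C 4, N 3, O 2, S 2, halogen 1); for lowercase aromatic atoms, an aromatic c carries 1 H when it has two neighbours and 0 H with three, and aromatic n carries 0 H:
  atom 1: N, bond orders sum to 1 (valence 3) → 2 H
  atom 2: C, bond orders sum to 4 (valence 4) → 0 H
  atom 3: O, bond orders sum to 2 (valence 2) → 0 H
  atom 4: aromatic c, 3 neighbours → 0 H
  atom 5: aromatic c, 2 neighbours → 1 H
  atom 6: aromatic c, 3 neighbours → 0 H
  atom 7: Br (halogen, monovalent) → 0 H
  atom 8: aromatic c, 2 neighbours → 1 H
  atom 9: aromatic c, 3 neighbours → 0 H
  atom 10: aromatic c, 3 neighbours → 0 H
  atom 11: C, bond orders sum to 1 (valence 4) → 3 H
  atom 12: aromatic c, 3 neighbours → 0 H
  atom 13: aromatic c, 2 neighbours → 1 H
  atom 14: aromatic c, 2 neighbours → 1 H
  atom 15: aromatic c, 2 neighbours → 1 H
  atom 16: aromatic c, 2 neighbours → 1 H
  atom 17: aromatic c, 2 neighbours → 1 H
Totals → C:14, H:12, Br:1, N:1, O:1.

C14H12BrNO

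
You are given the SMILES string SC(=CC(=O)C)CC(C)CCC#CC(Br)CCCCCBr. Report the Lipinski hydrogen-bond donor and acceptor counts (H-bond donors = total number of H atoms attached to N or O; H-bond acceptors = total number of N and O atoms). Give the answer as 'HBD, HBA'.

0, 1

Donors: find every N or O and count the H atoms it carries.
  atom 5 (O): bond orders sum to 2 → 0 H
Lipinski HBD = 0.
Acceptors: N atoms = 0, O atoms = 1 → HBA = 1.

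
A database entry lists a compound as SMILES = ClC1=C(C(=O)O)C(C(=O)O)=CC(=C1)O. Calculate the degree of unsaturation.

6

Degree of unsaturation = (number of rings) + (number of π bonds).
Ring closures in the SMILES: 1.
π bonds: 5 double bonds (each 1 DoU) → 5 DoU from unsaturation.
Total DoU = 1 + 5 = 6.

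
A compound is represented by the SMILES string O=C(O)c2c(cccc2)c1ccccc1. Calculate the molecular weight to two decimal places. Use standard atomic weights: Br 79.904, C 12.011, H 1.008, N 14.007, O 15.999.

198.22 g/mol

First, the molecular formula is C13H10O2 (counting implicit H from valence).
  C: 13 × 12.011 = 156.143
  H: 10 × 1.008 = 10.080
  O: 2 × 15.999 = 31.998
Sum: 13×12.011 + 10×1.008 + 2×15.999 = 198.221 → 198.22 g/mol.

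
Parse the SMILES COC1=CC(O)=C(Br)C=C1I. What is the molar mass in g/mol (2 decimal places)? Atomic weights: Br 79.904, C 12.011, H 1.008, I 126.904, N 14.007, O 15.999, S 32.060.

328.93 g/mol

First, the molecular formula is C7H6BrIO2 (counting implicit H from valence).
  Br: 1 × 79.904 = 79.904
  C: 7 × 12.011 = 84.077
  H: 6 × 1.008 = 6.048
  I: 1 × 126.904 = 126.904
  O: 2 × 15.999 = 31.998
Sum: 1×79.904 + 7×12.011 + 6×1.008 + 1×126.904 + 2×15.999 = 328.931 → 328.93 g/mol.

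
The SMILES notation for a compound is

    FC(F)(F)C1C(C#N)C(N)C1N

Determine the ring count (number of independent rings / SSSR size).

In SMILES, each pair of matching ring-closure digits denotes one ring-closing bond; the number of such bonds equals the number of independent rings.
Ring-closure bonds here: 1.

1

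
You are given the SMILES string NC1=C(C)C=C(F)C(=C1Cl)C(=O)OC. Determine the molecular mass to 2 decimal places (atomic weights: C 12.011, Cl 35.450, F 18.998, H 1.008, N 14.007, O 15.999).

217.62 g/mol

First, the molecular formula is C9H9ClFNO2 (counting implicit H from valence).
  C: 9 × 12.011 = 108.099
  Cl: 1 × 35.450 = 35.450
  F: 1 × 18.998 = 18.998
  H: 9 × 1.008 = 9.072
  N: 1 × 14.007 = 14.007
  O: 2 × 15.999 = 31.998
Sum: 9×12.011 + 1×35.450 + 1×18.998 + 9×1.008 + 1×14.007 + 2×15.999 = 217.624 → 217.62 g/mol.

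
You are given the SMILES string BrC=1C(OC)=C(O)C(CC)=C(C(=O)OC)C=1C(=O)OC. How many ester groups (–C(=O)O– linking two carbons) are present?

The ester motif appears at heavy-atom positions 12, 17 in the SMILES.
Other groups present: 1 ether, 1 hydroxyl.
Ester count: 2.

2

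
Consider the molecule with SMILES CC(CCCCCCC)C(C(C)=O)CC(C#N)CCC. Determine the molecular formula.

C18H33NO

Walk through each heavy atom and fill implicit hydrogens from standard valence (C 4, N 3, O 2, S 2, halogen 1):
  atom 1: C, bond orders sum to 1 (valence 4) → 3 H
  atom 2: C, bond orders sum to 3 (valence 4) → 1 H
  atom 3: C, bond orders sum to 2 (valence 4) → 2 H
  atom 4: C, bond orders sum to 2 (valence 4) → 2 H
  atom 5: C, bond orders sum to 2 (valence 4) → 2 H
  atom 6: C, bond orders sum to 2 (valence 4) → 2 H
  atom 7: C, bond orders sum to 2 (valence 4) → 2 H
  atom 8: C, bond orders sum to 2 (valence 4) → 2 H
  atom 9: C, bond orders sum to 1 (valence 4) → 3 H
  atom 10: C, bond orders sum to 3 (valence 4) → 1 H
  atom 11: C, bond orders sum to 4 (valence 4) → 0 H
  atom 12: C, bond orders sum to 1 (valence 4) → 3 H
  atom 13: O, bond orders sum to 2 (valence 2) → 0 H
  atom 14: C, bond orders sum to 2 (valence 4) → 2 H
  atom 15: C, bond orders sum to 3 (valence 4) → 1 H
  atom 16: C, bond orders sum to 4 (valence 4) → 0 H
  atom 17: N, bond orders sum to 3 (valence 3) → 0 H
  atom 18: C, bond orders sum to 2 (valence 4) → 2 H
  atom 19: C, bond orders sum to 2 (valence 4) → 2 H
  atom 20: C, bond orders sum to 1 (valence 4) → 3 H
Totals → C:18, H:33, N:1, O:1.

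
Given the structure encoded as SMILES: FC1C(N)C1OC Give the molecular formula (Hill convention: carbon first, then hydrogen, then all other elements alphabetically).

C4H8FNO

Walk through each heavy atom and fill implicit hydrogens from standard valence (C 4, N 3, O 2, S 2, halogen 1):
  atom 1: F (halogen, monovalent) → 0 H
  atom 2: C, bond orders sum to 3 (valence 4) → 1 H
  atom 3: C, bond orders sum to 3 (valence 4) → 1 H
  atom 4: N, bond orders sum to 1 (valence 3) → 2 H
  atom 5: C, bond orders sum to 3 (valence 4) → 1 H
  atom 6: O, bond orders sum to 2 (valence 2) → 0 H
  atom 7: C, bond orders sum to 1 (valence 4) → 3 H
Totals → C:4, H:8, F:1, N:1, O:1.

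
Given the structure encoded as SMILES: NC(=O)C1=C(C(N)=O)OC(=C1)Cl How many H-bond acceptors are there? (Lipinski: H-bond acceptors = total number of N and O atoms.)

N atoms: 2; O atoms: 3.
Lipinski HBA = 2 + 3 = 5.

5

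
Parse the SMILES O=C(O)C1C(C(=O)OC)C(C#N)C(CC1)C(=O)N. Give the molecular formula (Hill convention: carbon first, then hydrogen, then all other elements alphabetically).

C11H14N2O5

Walk through each heavy atom and fill implicit hydrogens from standard valence (C 4, N 3, O 2, S 2, halogen 1):
  atom 1: O, bond orders sum to 2 (valence 2) → 0 H
  atom 2: C, bond orders sum to 4 (valence 4) → 0 H
  atom 3: O, bond orders sum to 1 (valence 2) → 1 H
  atom 4: C, bond orders sum to 3 (valence 4) → 1 H
  atom 5: C, bond orders sum to 3 (valence 4) → 1 H
  atom 6: C, bond orders sum to 4 (valence 4) → 0 H
  atom 7: O, bond orders sum to 2 (valence 2) → 0 H
  atom 8: O, bond orders sum to 2 (valence 2) → 0 H
  atom 9: C, bond orders sum to 1 (valence 4) → 3 H
  atom 10: C, bond orders sum to 3 (valence 4) → 1 H
  atom 11: C, bond orders sum to 4 (valence 4) → 0 H
  atom 12: N, bond orders sum to 3 (valence 3) → 0 H
  atom 13: C, bond orders sum to 3 (valence 4) → 1 H
  atom 14: C, bond orders sum to 2 (valence 4) → 2 H
  atom 15: C, bond orders sum to 2 (valence 4) → 2 H
  atom 16: C, bond orders sum to 4 (valence 4) → 0 H
  atom 17: O, bond orders sum to 2 (valence 2) → 0 H
  atom 18: N, bond orders sum to 1 (valence 3) → 2 H
Totals → C:11, H:14, N:2, O:5.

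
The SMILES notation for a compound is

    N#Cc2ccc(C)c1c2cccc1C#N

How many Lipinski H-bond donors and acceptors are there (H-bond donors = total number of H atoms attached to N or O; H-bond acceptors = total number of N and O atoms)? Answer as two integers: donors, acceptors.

0, 2

Donors: find every N or O and count the H atoms it carries.
  atom 1 (N): bond orders sum to 3 → 0 H
  atom 15 (N): bond orders sum to 3 → 0 H
Lipinski HBD = 0.
Acceptors: N atoms = 2, O atoms = 0 → HBA = 2.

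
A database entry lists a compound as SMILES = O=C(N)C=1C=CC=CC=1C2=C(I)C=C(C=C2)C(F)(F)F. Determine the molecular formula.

C14H9F3INO

Walk through each heavy atom and fill implicit hydrogens from standard valence (C 4, N 3, O 2, S 2, halogen 1):
  atom 1: O, bond orders sum to 2 (valence 2) → 0 H
  atom 2: C, bond orders sum to 4 (valence 4) → 0 H
  atom 3: N, bond orders sum to 1 (valence 3) → 2 H
  atom 4: C, bond orders sum to 4 (valence 4) → 0 H
  atom 5: C, bond orders sum to 3 (valence 4) → 1 H
  atom 6: C, bond orders sum to 3 (valence 4) → 1 H
  atom 7: C, bond orders sum to 3 (valence 4) → 1 H
  atom 8: C, bond orders sum to 3 (valence 4) → 1 H
  atom 9: C, bond orders sum to 4 (valence 4) → 0 H
  atom 10: C, bond orders sum to 4 (valence 4) → 0 H
  atom 11: C, bond orders sum to 4 (valence 4) → 0 H
  atom 12: I (halogen, monovalent) → 0 H
  atom 13: C, bond orders sum to 3 (valence 4) → 1 H
  atom 14: C, bond orders sum to 4 (valence 4) → 0 H
  atom 15: C, bond orders sum to 3 (valence 4) → 1 H
  atom 16: C, bond orders sum to 3 (valence 4) → 1 H
  atom 17: C, bond orders sum to 4 (valence 4) → 0 H
  atom 18: F (halogen, monovalent) → 0 H
  atom 19: F (halogen, monovalent) → 0 H
  atom 20: F (halogen, monovalent) → 0 H
Totals → C:14, H:9, F:3, I:1, N:1, O:1.
In Hill order: C14H9F3INO.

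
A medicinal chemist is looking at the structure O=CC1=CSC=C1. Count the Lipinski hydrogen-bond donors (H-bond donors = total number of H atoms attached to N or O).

0

Donors: find every N or O and count the H atoms it carries.
  atom 1 (O): bond orders sum to 2 → 0 H
Lipinski HBD = 0.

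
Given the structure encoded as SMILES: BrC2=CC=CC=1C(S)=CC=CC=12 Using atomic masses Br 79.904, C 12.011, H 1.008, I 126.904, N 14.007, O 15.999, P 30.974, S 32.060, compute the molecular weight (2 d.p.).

239.13 g/mol

First, the molecular formula is C10H7BrS (counting implicit H from valence).
  Br: 1 × 79.904 = 79.904
  C: 10 × 12.011 = 120.110
  H: 7 × 1.008 = 7.056
  S: 1 × 32.060 = 32.060
Sum: 1×79.904 + 10×12.011 + 7×1.008 + 1×32.060 = 239.130 → 239.13 g/mol.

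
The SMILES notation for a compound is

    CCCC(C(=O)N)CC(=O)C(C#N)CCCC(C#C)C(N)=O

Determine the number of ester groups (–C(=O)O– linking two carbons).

Scan the SMILES for the ester motif — none present.
Groups that are present: 1 alkyne, 2 amide, 1 ketone, 1 nitrile.

0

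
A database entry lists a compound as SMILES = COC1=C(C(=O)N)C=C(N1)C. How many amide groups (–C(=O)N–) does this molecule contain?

The amide motif appears at heavy-atom position 5 in the SMILES.
Other groups present: 1 ether.
Amide count: 1.

1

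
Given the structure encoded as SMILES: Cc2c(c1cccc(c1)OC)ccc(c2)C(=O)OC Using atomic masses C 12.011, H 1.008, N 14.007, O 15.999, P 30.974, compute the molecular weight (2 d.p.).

256.30 g/mol

First, the molecular formula is C16H16O3 (counting implicit H from valence).
  C: 16 × 12.011 = 192.176
  H: 16 × 1.008 = 16.128
  O: 3 × 15.999 = 47.997
Sum: 16×12.011 + 16×1.008 + 3×15.999 = 256.301 → 256.30 g/mol.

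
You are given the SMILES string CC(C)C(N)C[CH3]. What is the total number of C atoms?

Count every carbon token in the SMILES (each C, including those in ring-closure positions and inside branches).
Carbon count: 6.

6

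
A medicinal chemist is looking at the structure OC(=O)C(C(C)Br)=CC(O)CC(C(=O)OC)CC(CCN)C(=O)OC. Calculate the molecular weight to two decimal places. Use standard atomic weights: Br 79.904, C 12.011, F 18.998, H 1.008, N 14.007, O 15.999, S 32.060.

424.29 g/mol

First, the molecular formula is C16H26BrNO7 (counting implicit H from valence).
  Br: 1 × 79.904 = 79.904
  C: 16 × 12.011 = 192.176
  H: 26 × 1.008 = 26.208
  N: 1 × 14.007 = 14.007
  O: 7 × 15.999 = 111.993
Sum: 1×79.904 + 16×12.011 + 26×1.008 + 1×14.007 + 7×15.999 = 424.288 → 424.29 g/mol.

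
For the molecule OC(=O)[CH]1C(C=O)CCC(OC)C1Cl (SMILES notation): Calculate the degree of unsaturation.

3

Molecular formula: C9H13ClO4.
DoU = (2C + 2 + N − H − X) / 2, where X is the halogen count and O/S are ignored.
    = (2·9 + 2 + 0 − 13 − 1) / 2 = 6 / 2 = 3.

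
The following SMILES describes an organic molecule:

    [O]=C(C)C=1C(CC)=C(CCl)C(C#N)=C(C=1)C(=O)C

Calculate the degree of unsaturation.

8

Degree of unsaturation = (number of rings) + (number of π bonds).
Ring closures in the SMILES: 1.
π bonds: 5 double bonds (each 1 DoU), 1 triple bond (each 2 DoU) → 7 DoU from unsaturation.
Total DoU = 1 + 7 = 8.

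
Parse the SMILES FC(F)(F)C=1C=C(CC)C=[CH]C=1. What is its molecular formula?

C9H9F3

Walk through each heavy atom and fill implicit hydrogens from standard valence (C 4, N 3, O 2, S 2, halogen 1):
  atom 1: F (halogen, monovalent) → 0 H
  atom 2: C, bond orders sum to 4 (valence 4) → 0 H
  atom 3: F (halogen, monovalent) → 0 H
  atom 4: F (halogen, monovalent) → 0 H
  atom 5: C, bond orders sum to 4 (valence 4) → 0 H
  atom 6: C, bond orders sum to 3 (valence 4) → 1 H
  atom 7: C, bond orders sum to 4 (valence 4) → 0 H
  atom 8: C, bond orders sum to 2 (valence 4) → 2 H
  atom 9: C, bond orders sum to 1 (valence 4) → 3 H
  atom 10: C, bond orders sum to 3 (valence 4) → 1 H
  atom 11: C with explicit H count 1
  atom 12: C, bond orders sum to 3 (valence 4) → 1 H
Totals → C:9, H:9, F:3.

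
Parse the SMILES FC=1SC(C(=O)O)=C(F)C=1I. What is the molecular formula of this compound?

C5HF2IO2S

Walk through each heavy atom and fill implicit hydrogens from standard valence (C 4, N 3, O 2, S 2, halogen 1):
  atom 1: F (halogen, monovalent) → 0 H
  atom 2: C, bond orders sum to 4 (valence 4) → 0 H
  atom 3: S, bond orders sum to 2 (valence 2) → 0 H
  atom 4: C, bond orders sum to 4 (valence 4) → 0 H
  atom 5: C, bond orders sum to 4 (valence 4) → 0 H
  atom 6: O, bond orders sum to 2 (valence 2) → 0 H
  atom 7: O, bond orders sum to 1 (valence 2) → 1 H
  atom 8: C, bond orders sum to 4 (valence 4) → 0 H
  atom 9: F (halogen, monovalent) → 0 H
  atom 10: C, bond orders sum to 4 (valence 4) → 0 H
  atom 11: I (halogen, monovalent) → 0 H
Totals → C:5, H:1, F:2, I:1, O:2, S:1.
In Hill order: C5HF2IO2S.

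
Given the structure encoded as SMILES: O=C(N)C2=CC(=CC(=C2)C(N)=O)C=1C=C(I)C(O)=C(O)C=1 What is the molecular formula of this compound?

C14H11IN2O4

Walk through each heavy atom and fill implicit hydrogens from standard valence (C 4, N 3, O 2, S 2, halogen 1):
  atom 1: O, bond orders sum to 2 (valence 2) → 0 H
  atom 2: C, bond orders sum to 4 (valence 4) → 0 H
  atom 3: N, bond orders sum to 1 (valence 3) → 2 H
  atom 4: C, bond orders sum to 4 (valence 4) → 0 H
  atom 5: C, bond orders sum to 3 (valence 4) → 1 H
  atom 6: C, bond orders sum to 4 (valence 4) → 0 H
  atom 7: C, bond orders sum to 3 (valence 4) → 1 H
  atom 8: C, bond orders sum to 4 (valence 4) → 0 H
  atom 9: C, bond orders sum to 3 (valence 4) → 1 H
  atom 10: C, bond orders sum to 4 (valence 4) → 0 H
  atom 11: N, bond orders sum to 1 (valence 3) → 2 H
  atom 12: O, bond orders sum to 2 (valence 2) → 0 H
  atom 13: C, bond orders sum to 4 (valence 4) → 0 H
  atom 14: C, bond orders sum to 3 (valence 4) → 1 H
  atom 15: C, bond orders sum to 4 (valence 4) → 0 H
  atom 16: I (halogen, monovalent) → 0 H
  atom 17: C, bond orders sum to 4 (valence 4) → 0 H
  atom 18: O, bond orders sum to 1 (valence 2) → 1 H
  atom 19: C, bond orders sum to 4 (valence 4) → 0 H
  atom 20: O, bond orders sum to 1 (valence 2) → 1 H
  atom 21: C, bond orders sum to 3 (valence 4) → 1 H
Totals → C:14, H:11, I:1, N:2, O:4.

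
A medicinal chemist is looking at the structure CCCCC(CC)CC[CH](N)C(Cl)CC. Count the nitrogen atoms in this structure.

Scan the SMILES for N atoms (remember two-letter symbols like Cl and Br are single atoms).
Nitrogen count: 1.

1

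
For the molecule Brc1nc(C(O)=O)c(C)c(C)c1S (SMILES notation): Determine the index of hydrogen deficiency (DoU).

Molecular formula: C8H8BrNO2S.
DoU = (2C + 2 + N − H − X) / 2, where X is the halogen count and O/S are ignored.
    = (2·8 + 2 + 1 − 8 − 1) / 2 = 10 / 2 = 5.

5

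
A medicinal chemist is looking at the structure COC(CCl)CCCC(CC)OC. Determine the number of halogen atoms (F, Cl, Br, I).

Halogen atoms appear at heavy-atom position 5 (1×Cl).
Other groups present: 2 ether.
Halogen count: 1.

1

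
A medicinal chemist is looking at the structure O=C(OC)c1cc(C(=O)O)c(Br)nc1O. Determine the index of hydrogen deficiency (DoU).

6

Molecular formula: C8H6BrNO5.
DoU = (2C + 2 + N − H − X) / 2, where X is the halogen count and O/S are ignored.
    = (2·8 + 2 + 1 − 6 − 1) / 2 = 12 / 2 = 6.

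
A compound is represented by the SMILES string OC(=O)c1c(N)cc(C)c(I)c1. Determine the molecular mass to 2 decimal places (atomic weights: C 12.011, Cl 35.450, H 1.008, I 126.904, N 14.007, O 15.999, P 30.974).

First, the molecular formula is C8H8INO2 (counting implicit H from valence).
  C: 8 × 12.011 = 96.088
  H: 8 × 1.008 = 8.064
  I: 1 × 126.904 = 126.904
  N: 1 × 14.007 = 14.007
  O: 2 × 15.999 = 31.998
Sum: 8×12.011 + 8×1.008 + 1×126.904 + 1×14.007 + 2×15.999 = 277.061 → 277.06 g/mol.

277.06 g/mol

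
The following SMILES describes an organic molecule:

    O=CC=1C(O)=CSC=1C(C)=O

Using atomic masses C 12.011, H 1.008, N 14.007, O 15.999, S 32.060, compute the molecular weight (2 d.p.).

First, the molecular formula is C7H6O3S (counting implicit H from valence).
  C: 7 × 12.011 = 84.077
  H: 6 × 1.008 = 6.048
  O: 3 × 15.999 = 47.997
  S: 1 × 32.060 = 32.060
Sum: 7×12.011 + 6×1.008 + 3×15.999 + 1×32.060 = 170.182 → 170.18 g/mol.

170.18 g/mol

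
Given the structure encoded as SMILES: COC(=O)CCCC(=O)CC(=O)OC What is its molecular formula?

C9H14O5

Walk through each heavy atom and fill implicit hydrogens from standard valence (C 4, N 3, O 2, S 2, halogen 1):
  atom 1: C, bond orders sum to 1 (valence 4) → 3 H
  atom 2: O, bond orders sum to 2 (valence 2) → 0 H
  atom 3: C, bond orders sum to 4 (valence 4) → 0 H
  atom 4: O, bond orders sum to 2 (valence 2) → 0 H
  atom 5: C, bond orders sum to 2 (valence 4) → 2 H
  atom 6: C, bond orders sum to 2 (valence 4) → 2 H
  atom 7: C, bond orders sum to 2 (valence 4) → 2 H
  atom 8: C, bond orders sum to 4 (valence 4) → 0 H
  atom 9: O, bond orders sum to 2 (valence 2) → 0 H
  atom 10: C, bond orders sum to 2 (valence 4) → 2 H
  atom 11: C, bond orders sum to 4 (valence 4) → 0 H
  atom 12: O, bond orders sum to 2 (valence 2) → 0 H
  atom 13: O, bond orders sum to 2 (valence 2) → 0 H
  atom 14: C, bond orders sum to 1 (valence 4) → 3 H
Totals → C:9, H:14, O:5.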